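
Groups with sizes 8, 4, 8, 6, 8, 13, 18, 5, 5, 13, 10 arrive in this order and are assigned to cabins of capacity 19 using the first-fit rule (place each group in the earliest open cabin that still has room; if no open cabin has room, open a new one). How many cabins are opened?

  8 → cabin 1 (new)  [load 8/19]
  4 → cabin 1  [load 12/19]
  8 → cabin 2 (new)  [load 8/19]
  6 → cabin 1  [load 18/19]
  8 → cabin 2  [load 16/19]
  13 → cabin 3 (new)  [load 13/19]
  18 → cabin 4 (new)  [load 18/19]
  5 → cabin 3  [load 18/19]
  5 → cabin 5 (new)  [load 5/19]
  13 → cabin 5  [load 18/19]
  10 → cabin 6 (new)  [load 10/19]
6 cabins opened.

6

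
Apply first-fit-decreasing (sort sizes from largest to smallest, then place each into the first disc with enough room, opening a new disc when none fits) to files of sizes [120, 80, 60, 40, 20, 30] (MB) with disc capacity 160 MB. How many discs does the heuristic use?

3

Sorted descending: 120, 80, 60, 40, 30, 20.
  120 → disc 1 (new)  [load 120/160]
  80 → disc 2 (new)  [load 80/160]
  60 → disc 2  [load 140/160]
  40 → disc 1  [load 160/160]
  30 → disc 3 (new)  [load 30/160]
  20 → disc 2  [load 160/160]
3 discs opened.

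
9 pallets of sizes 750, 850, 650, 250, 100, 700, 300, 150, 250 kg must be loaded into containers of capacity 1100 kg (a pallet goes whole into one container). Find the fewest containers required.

4

Total = 850 + 750 + 700 + 650 + 300 + 250 + 250 + 150 + 100 = 4000 kg.
Lower bound: ⌈4000/1100⌉ = 4 containers.
A packing using 4 containers:
  container 1: 850 + 250 = 1100
  container 2: 750 + 300 = 1050
  container 3: 700 + 250 + 150 = 1100
  container 4: 650 + 100 = 750
This matches the lower bound, so 4 is optimal.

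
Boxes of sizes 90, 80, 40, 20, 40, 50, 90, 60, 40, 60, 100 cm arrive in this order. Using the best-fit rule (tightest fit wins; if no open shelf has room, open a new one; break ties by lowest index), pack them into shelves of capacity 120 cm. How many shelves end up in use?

7

  90 → shelf 1 (new)  [load 90/120]
  80 → shelf 2 (new)  [load 80/120]
  40 → shelf 2  [load 120/120]
  20 → shelf 1  [load 110/120]
  40 → shelf 3 (new)  [load 40/120]
  50 → shelf 3  [load 90/120]
  90 → shelf 4 (new)  [load 90/120]
  60 → shelf 5 (new)  [load 60/120]
  40 → shelf 5  [load 100/120]
  60 → shelf 6 (new)  [load 60/120]
  100 → shelf 7 (new)  [load 100/120]
7 shelves opened.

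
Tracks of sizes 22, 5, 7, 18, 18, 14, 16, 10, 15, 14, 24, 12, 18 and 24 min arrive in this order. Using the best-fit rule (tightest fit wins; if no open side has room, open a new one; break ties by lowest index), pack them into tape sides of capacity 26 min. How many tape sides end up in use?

  22 → side 1 (new)  [load 22/26]
  5 → side 2 (new)  [load 5/26]
  7 → side 2  [load 12/26]
  18 → side 3 (new)  [load 18/26]
  18 → side 4 (new)  [load 18/26]
  14 → side 2  [load 26/26]
  16 → side 5 (new)  [load 16/26]
  10 → side 5  [load 26/26]
  15 → side 6 (new)  [load 15/26]
  14 → side 7 (new)  [load 14/26]
  24 → side 8 (new)  [load 24/26]
  12 → side 7  [load 26/26]
  18 → side 9 (new)  [load 18/26]
  24 → side 10 (new)  [load 24/26]
10 tape sides opened.

10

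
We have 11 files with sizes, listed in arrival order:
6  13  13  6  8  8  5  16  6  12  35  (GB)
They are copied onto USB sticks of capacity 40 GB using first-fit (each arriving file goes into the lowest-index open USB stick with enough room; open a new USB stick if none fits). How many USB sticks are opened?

  6 → USB stick 1 (new)  [load 6/40]
  13 → USB stick 1  [load 19/40]
  13 → USB stick 1  [load 32/40]
  6 → USB stick 1  [load 38/40]
  8 → USB stick 2 (new)  [load 8/40]
  8 → USB stick 2  [load 16/40]
  5 → USB stick 2  [load 21/40]
  16 → USB stick 2  [load 37/40]
  6 → USB stick 3 (new)  [load 6/40]
  12 → USB stick 3  [load 18/40]
  35 → USB stick 4 (new)  [load 35/40]
4 USB sticks opened.

4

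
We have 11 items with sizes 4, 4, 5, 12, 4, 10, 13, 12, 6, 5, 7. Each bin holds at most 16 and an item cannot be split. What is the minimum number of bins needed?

Total = 13 + 12 + 12 + 10 + 7 + 6 + 5 + 5 + 4 + 4 + 4 = 82.
Lower bound: ⌈82/16⌉ = 6 bins.
A packing using 6 bins:
  bin 1: 13 = 13
  bin 2: 12 + 4 = 16
  bin 3: 12 + 4 = 16
  bin 4: 10 + 6 = 16
  bin 5: 7 + 5 + 4 = 16
  bin 6: 5 = 5
This matches the lower bound, so 6 is optimal.

6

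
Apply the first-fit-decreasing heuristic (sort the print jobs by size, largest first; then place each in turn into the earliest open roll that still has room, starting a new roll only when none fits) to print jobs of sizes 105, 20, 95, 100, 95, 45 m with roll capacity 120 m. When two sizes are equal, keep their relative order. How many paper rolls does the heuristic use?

5

Sorted descending: 105, 100, 95, 95, 45, 20.
  105 → roll 1 (new)  [load 105/120]
  100 → roll 2 (new)  [load 100/120]
  95 → roll 3 (new)  [load 95/120]
  95 → roll 4 (new)  [load 95/120]
  45 → roll 5 (new)  [load 45/120]
  20 → roll 2  [load 120/120]
5 paper rolls opened.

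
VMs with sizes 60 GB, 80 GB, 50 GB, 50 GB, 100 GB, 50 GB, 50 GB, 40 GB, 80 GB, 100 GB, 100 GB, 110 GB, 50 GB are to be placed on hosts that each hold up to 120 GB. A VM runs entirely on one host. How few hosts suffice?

9

Total = 110 + 100 + 100 + 100 + 80 + 80 + 60 + 50 + 50 + 50 + 50 + 50 + 40 = 920 GB.
Lower bound: ⌈920/120⌉ = 8 hosts.
A packing using 9 hosts:
  host 1: 110 = 110
  host 2: 100 = 100
  host 3: 100 = 100
  host 4: 100 = 100
  host 5: 80 + 40 = 120
  host 6: 80 = 80
  host 7: 60 + 50 = 110
  host 8: 50 + 50 = 100
  host 9: 50 + 50 = 100
No arrangement into 8 hosts stays within capacity, so 9 is optimal.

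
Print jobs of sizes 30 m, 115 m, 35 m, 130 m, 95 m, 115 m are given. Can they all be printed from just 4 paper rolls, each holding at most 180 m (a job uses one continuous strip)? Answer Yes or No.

A valid assignment using 4 paper rolls:
  roll 1: 130 + 35 = 165
  roll 2: 115 + 30 = 145
  roll 3: 115 = 115
  roll 4: 95 = 95
Every load is within 180 m, so 4 paper rolls suffice.

Yes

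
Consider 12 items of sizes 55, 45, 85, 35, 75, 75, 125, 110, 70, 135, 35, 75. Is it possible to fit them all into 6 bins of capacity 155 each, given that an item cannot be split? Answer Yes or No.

Total = 920; ⌈920/155⌉ = 6.
The bound of 6 does not rule out 6, but exhaustive search shows no assignment into 6 bins of capacity 155 exists — the minimum is 7.

No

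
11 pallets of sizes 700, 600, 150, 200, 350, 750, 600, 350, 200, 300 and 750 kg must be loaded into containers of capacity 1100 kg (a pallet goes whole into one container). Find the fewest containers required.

5

Total = 750 + 750 + 700 + 600 + 600 + 350 + 350 + 300 + 200 + 200 + 150 = 4950 kg.
Lower bound: ⌈4950/1100⌉ = 5 containers.
A packing using 5 containers:
  container 1: 750 + 350 = 1100
  container 2: 750 + 350 = 1100
  container 3: 700 + 300 = 1000
  container 4: 600 + 200 + 200 = 1000
  container 5: 600 + 150 = 750
This matches the lower bound, so 5 is optimal.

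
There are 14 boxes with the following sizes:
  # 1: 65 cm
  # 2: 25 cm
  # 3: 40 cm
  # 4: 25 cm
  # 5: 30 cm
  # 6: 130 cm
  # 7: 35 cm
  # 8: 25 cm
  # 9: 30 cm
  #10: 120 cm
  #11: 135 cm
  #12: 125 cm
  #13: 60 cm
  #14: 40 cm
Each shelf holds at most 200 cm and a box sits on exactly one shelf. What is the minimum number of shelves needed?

Total = 135 + 130 + 125 + 120 + 65 + 60 + 40 + 40 + 35 + 30 + 30 + 25 + 25 + 25 = 885 cm.
Lower bound: ⌈885/200⌉ = 5 shelves.
A packing using 5 shelves:
  shelf 1: 135 + 65 = 200
  shelf 2: 130 + 60 = 190
  shelf 3: 125 + 40 + 35 = 200
  shelf 4: 120 + 40 + 30 = 190
  shelf 5: 30 + 25 + 25 + 25 = 105
This matches the lower bound, so 5 is optimal.

5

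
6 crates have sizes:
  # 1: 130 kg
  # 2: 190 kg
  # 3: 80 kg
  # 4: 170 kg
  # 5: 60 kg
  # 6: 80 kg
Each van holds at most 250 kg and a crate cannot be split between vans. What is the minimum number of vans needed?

Total = 190 + 170 + 130 + 80 + 80 + 60 = 710 kg.
Lower bound: ⌈710/250⌉ = 3 vans.
A packing using 3 vans:
  van 1: 190 + 60 = 250
  van 2: 170 + 80 = 250
  van 3: 130 + 80 = 210
This matches the lower bound, so 3 is optimal.

3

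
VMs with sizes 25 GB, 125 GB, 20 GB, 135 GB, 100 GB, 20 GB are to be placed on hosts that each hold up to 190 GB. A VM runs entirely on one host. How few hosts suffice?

Total = 135 + 125 + 100 + 25 + 20 + 20 = 425 GB.
Lower bound: ⌈425/190⌉ = 3 hosts.
A packing using 3 hosts:
  host 1: 135 + 25 + 20 = 180
  host 2: 125 + 20 = 145
  host 3: 100 = 100
This matches the lower bound, so 3 is optimal.

3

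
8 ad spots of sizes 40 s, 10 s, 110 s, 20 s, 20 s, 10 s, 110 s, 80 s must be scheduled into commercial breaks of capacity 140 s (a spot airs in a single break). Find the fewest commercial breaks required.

Total = 110 + 110 + 80 + 40 + 20 + 20 + 10 + 10 = 400 s.
Lower bound: ⌈400/140⌉ = 3 commercial breaks.
A packing using 3 commercial breaks:
  break 1: 110 + 20 + 10 = 140
  break 2: 110 + 20 + 10 = 140
  break 3: 80 + 40 = 120
This matches the lower bound, so 3 is optimal.

3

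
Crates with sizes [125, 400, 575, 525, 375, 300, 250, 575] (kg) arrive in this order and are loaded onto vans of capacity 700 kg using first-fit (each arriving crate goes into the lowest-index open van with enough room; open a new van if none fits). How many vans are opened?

6

  125 → van 1 (new)  [load 125/700]
  400 → van 1  [load 525/700]
  575 → van 2 (new)  [load 575/700]
  525 → van 3 (new)  [load 525/700]
  375 → van 4 (new)  [load 375/700]
  300 → van 4  [load 675/700]
  250 → van 5 (new)  [load 250/700]
  575 → van 6 (new)  [load 575/700]
6 vans opened.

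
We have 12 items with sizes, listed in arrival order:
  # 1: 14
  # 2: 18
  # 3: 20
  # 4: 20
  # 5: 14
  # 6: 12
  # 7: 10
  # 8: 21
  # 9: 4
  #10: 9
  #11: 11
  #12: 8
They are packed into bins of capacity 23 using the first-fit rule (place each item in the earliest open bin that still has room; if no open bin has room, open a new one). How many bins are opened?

  14 → bin 1 (new)  [load 14/23]
  18 → bin 2 (new)  [load 18/23]
  20 → bin 3 (new)  [load 20/23]
  20 → bin 4 (new)  [load 20/23]
  14 → bin 5 (new)  [load 14/23]
  12 → bin 6 (new)  [load 12/23]
  10 → bin 6  [load 22/23]
  21 → bin 7 (new)  [load 21/23]
  4 → bin 1  [load 18/23]
  9 → bin 5  [load 23/23]
  11 → bin 8 (new)  [load 11/23]
  8 → bin 8  [load 19/23]
8 bins opened.

8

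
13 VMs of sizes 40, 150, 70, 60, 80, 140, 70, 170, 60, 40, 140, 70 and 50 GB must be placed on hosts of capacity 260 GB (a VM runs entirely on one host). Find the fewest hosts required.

Total = 170 + 150 + 140 + 140 + 80 + 70 + 70 + 70 + 60 + 60 + 50 + 40 + 40 = 1140 GB.
Lower bound: ⌈1140/260⌉ = 5 hosts.
A packing using 5 hosts:
  host 1: 170 + 80 = 250
  host 2: 150 + 70 + 40 = 260
  host 3: 140 + 70 + 50 = 260
  host 4: 140 + 70 + 40 = 250
  host 5: 60 + 60 = 120
This matches the lower bound, so 5 is optimal.

5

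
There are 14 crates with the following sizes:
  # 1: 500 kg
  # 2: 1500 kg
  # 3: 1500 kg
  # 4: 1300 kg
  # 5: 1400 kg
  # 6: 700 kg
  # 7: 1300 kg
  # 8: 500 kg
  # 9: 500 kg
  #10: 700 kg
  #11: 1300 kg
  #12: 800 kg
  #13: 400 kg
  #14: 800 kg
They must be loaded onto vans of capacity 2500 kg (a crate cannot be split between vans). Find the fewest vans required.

Total = 1500 + 1500 + 1400 + 1300 + 1300 + 1300 + 800 + 800 + 700 + 700 + 500 + 500 + 500 + 400 = 13200 kg.
Lower bound: ⌈13200/2500⌉ = 6 vans.
A packing using 6 vans:
  van 1: 1500 + 800 = 2300
  van 2: 1500 + 800 = 2300
  van 3: 1400 + 700 + 400 = 2500
  van 4: 1300 + 700 + 500 = 2500
  van 5: 1300 + 500 + 500 = 2300
  van 6: 1300 = 1300
This matches the lower bound, so 6 is optimal.

6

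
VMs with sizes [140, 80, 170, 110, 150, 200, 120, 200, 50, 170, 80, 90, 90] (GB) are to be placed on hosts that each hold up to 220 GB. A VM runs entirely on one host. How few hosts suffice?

Total = 200 + 200 + 170 + 170 + 150 + 140 + 120 + 110 + 90 + 90 + 80 + 80 + 50 = 1650 GB.
Lower bound: ⌈1650/220⌉ = 8 hosts.
A packing using 9 hosts:
  host 1: 200 = 200
  host 2: 200 = 200
  host 3: 170 + 50 = 220
  host 4: 170 = 170
  host 5: 150 = 150
  host 6: 140 + 80 = 220
  host 7: 120 + 90 = 210
  host 8: 110 + 90 = 200
  host 9: 80 = 80
No arrangement into 8 hosts stays within capacity, so 9 is optimal.

9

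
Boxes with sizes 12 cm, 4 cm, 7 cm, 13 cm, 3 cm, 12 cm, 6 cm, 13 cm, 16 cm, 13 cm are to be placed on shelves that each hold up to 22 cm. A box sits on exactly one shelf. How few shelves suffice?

6

Total = 16 + 13 + 13 + 13 + 12 + 12 + 7 + 6 + 4 + 3 = 99 cm.
Lower bound: ⌈99/22⌉ = 5 shelves.
Also, 6 boxes each exceed 11 cm, and no two of those can share a shelf, so at least 6 shelves are needed.
A packing using 6 shelves:
  shelf 1: 16 + 6 = 22
  shelf 2: 13 + 7 = 20
  shelf 3: 13 + 4 + 3 = 20
  shelf 4: 13 = 13
  shelf 5: 12 = 12
  shelf 6: 12 = 12
This matches the lower bound, so 6 is optimal.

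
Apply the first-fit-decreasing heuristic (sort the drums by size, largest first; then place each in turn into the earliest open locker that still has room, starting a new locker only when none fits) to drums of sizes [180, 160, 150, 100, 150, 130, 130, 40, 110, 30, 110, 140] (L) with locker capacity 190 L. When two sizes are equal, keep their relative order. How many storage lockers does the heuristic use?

Sorted descending: 180, 160, 150, 150, 140, 130, 130, 110, 110, 100, 40, 30.
  180 → locker 1 (new)  [load 180/190]
  160 → locker 2 (new)  [load 160/190]
  150 → locker 3 (new)  [load 150/190]
  150 → locker 4 (new)  [load 150/190]
  140 → locker 5 (new)  [load 140/190]
  130 → locker 6 (new)  [load 130/190]
  130 → locker 7 (new)  [load 130/190]
  110 → locker 8 (new)  [load 110/190]
  110 → locker 9 (new)  [load 110/190]
  100 → locker 10 (new)  [load 100/190]
  40 → locker 3  [load 190/190]
  30 → locker 2  [load 190/190]
10 storage lockers opened.

10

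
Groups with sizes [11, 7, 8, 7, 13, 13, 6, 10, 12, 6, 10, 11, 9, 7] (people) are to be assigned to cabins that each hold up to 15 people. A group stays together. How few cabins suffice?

11

Total = 13 + 13 + 12 + 11 + 11 + 10 + 10 + 9 + 8 + 7 + 7 + 7 + 6 + 6 = 130 people.
Lower bound: ⌈130/15⌉ = 9 cabins.
A packing using 11 cabins:
  cabin 1: 13 = 13
  cabin 2: 13 = 13
  cabin 3: 12 = 12
  cabin 4: 11 = 11
  cabin 5: 11 = 11
  cabin 6: 10 = 10
  cabin 7: 10 = 10
  cabin 8: 9 + 6 = 15
  cabin 9: 8 + 7 = 15
  cabin 10: 7 + 7 = 14
  cabin 11: 6 = 6
No arrangement into 10 cabins stays within capacity, so 11 is optimal.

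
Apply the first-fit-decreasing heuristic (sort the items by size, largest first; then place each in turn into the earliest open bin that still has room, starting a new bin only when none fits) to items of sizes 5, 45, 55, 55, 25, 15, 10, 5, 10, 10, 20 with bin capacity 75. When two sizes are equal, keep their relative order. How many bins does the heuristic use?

4

Sorted descending: 55, 55, 45, 25, 20, 15, 10, 10, 10, 5, 5.
  55 → bin 1 (new)  [load 55/75]
  55 → bin 2 (new)  [load 55/75]
  45 → bin 3 (new)  [load 45/75]
  25 → bin 3  [load 70/75]
  20 → bin 1  [load 75/75]
  15 → bin 2  [load 70/75]
  10 → bin 4 (new)  [load 10/75]
  10 → bin 4  [load 20/75]
  10 → bin 4  [load 30/75]
  5 → bin 2  [load 75/75]
  5 → bin 3  [load 75/75]
4 bins opened.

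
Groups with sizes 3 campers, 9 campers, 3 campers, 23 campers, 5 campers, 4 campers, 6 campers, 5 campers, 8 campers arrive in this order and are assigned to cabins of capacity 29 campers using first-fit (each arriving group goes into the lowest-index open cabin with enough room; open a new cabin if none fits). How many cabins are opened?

  3 → cabin 1 (new)  [load 3/29]
  9 → cabin 1  [load 12/29]
  3 → cabin 1  [load 15/29]
  23 → cabin 2 (new)  [load 23/29]
  5 → cabin 1  [load 20/29]
  4 → cabin 1  [load 24/29]
  6 → cabin 2  [load 29/29]
  5 → cabin 1  [load 29/29]
  8 → cabin 3 (new)  [load 8/29]
3 cabins opened.

3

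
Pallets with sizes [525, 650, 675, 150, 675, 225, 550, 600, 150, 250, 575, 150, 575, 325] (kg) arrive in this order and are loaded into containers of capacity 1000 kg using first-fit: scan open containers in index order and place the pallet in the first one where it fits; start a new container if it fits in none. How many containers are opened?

  525 → container 1 (new)  [load 525/1000]
  650 → container 2 (new)  [load 650/1000]
  675 → container 3 (new)  [load 675/1000]
  150 → container 1  [load 675/1000]
  675 → container 4 (new)  [load 675/1000]
  225 → container 1  [load 900/1000]
  550 → container 5 (new)  [load 550/1000]
  600 → container 6 (new)  [load 600/1000]
  150 → container 2  [load 800/1000]
  250 → container 3  [load 925/1000]
  575 → container 7 (new)  [load 575/1000]
  150 → container 2  [load 950/1000]
  575 → container 8 (new)  [load 575/1000]
  325 → container 4  [load 1000/1000]
8 containers opened.

8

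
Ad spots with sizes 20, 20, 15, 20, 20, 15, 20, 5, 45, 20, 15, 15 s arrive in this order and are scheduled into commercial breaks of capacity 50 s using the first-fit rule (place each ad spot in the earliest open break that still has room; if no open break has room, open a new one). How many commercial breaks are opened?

  20 → break 1 (new)  [load 20/50]
  20 → break 1  [load 40/50]
  15 → break 2 (new)  [load 15/50]
  20 → break 2  [load 35/50]
  20 → break 3 (new)  [load 20/50]
  15 → break 2  [load 50/50]
  20 → break 3  [load 40/50]
  5 → break 1  [load 45/50]
  45 → break 4 (new)  [load 45/50]
  20 → break 5 (new)  [load 20/50]
  15 → break 5  [load 35/50]
  15 → break 5  [load 50/50]
5 commercial breaks opened.

5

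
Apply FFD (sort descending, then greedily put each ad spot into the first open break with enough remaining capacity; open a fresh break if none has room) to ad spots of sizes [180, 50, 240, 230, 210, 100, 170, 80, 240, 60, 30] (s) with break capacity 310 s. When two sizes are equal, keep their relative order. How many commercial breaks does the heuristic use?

6

Sorted descending: 240, 240, 230, 210, 180, 170, 100, 80, 60, 50, 30.
  240 → break 1 (new)  [load 240/310]
  240 → break 2 (new)  [load 240/310]
  230 → break 3 (new)  [load 230/310]
  210 → break 4 (new)  [load 210/310]
  180 → break 5 (new)  [load 180/310]
  170 → break 6 (new)  [load 170/310]
  100 → break 4  [load 310/310]
  80 → break 3  [load 310/310]
  60 → break 1  [load 300/310]
  50 → break 2  [load 290/310]
  30 → break 5  [load 210/310]
6 commercial breaks opened.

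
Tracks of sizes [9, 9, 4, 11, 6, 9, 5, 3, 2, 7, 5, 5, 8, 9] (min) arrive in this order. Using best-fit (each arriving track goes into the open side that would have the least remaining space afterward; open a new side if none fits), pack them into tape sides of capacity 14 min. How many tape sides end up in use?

8

  9 → side 1 (new)  [load 9/14]
  9 → side 2 (new)  [load 9/14]
  4 → side 1  [load 13/14]
  11 → side 3 (new)  [load 11/14]
  6 → side 4 (new)  [load 6/14]
  9 → side 5 (new)  [load 9/14]
  5 → side 2  [load 14/14]
  3 → side 3  [load 14/14]
  2 → side 5  [load 11/14]
  7 → side 4  [load 13/14]
  5 → side 6 (new)  [load 5/14]
  5 → side 6  [load 10/14]
  8 → side 7 (new)  [load 8/14]
  9 → side 8 (new)  [load 9/14]
8 tape sides opened.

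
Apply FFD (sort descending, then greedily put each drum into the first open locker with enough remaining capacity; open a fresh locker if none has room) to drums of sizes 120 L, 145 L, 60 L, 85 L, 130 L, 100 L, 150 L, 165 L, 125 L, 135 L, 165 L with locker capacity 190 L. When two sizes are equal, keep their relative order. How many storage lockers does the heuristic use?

Sorted descending: 165, 165, 150, 145, 135, 130, 125, 120, 100, 85, 60.
  165 → locker 1 (new)  [load 165/190]
  165 → locker 2 (new)  [load 165/190]
  150 → locker 3 (new)  [load 150/190]
  145 → locker 4 (new)  [load 145/190]
  135 → locker 5 (new)  [load 135/190]
  130 → locker 6 (new)  [load 130/190]
  125 → locker 7 (new)  [load 125/190]
  120 → locker 8 (new)  [load 120/190]
  100 → locker 9 (new)  [load 100/190]
  85 → locker 9  [load 185/190]
  60 → locker 6  [load 190/190]
9 storage lockers opened.

9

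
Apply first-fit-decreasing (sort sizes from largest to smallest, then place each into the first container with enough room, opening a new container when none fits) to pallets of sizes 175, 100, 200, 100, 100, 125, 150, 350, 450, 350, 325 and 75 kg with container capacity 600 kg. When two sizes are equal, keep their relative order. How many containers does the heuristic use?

Sorted descending: 450, 350, 350, 325, 200, 175, 150, 125, 100, 100, 100, 75.
  450 → container 1 (new)  [load 450/600]
  350 → container 2 (new)  [load 350/600]
  350 → container 3 (new)  [load 350/600]
  325 → container 4 (new)  [load 325/600]
  200 → container 2  [load 550/600]
  175 → container 3  [load 525/600]
  150 → container 1  [load 600/600]
  125 → container 4  [load 450/600]
  100 → container 4  [load 550/600]
  100 → container 5 (new)  [load 100/600]
  100 → container 5  [load 200/600]
  75 → container 3  [load 600/600]
5 containers opened.

5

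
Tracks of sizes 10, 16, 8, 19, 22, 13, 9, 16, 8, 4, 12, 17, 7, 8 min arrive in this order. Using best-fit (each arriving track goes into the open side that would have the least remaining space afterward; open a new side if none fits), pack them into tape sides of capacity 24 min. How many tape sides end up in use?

  10 → side 1 (new)  [load 10/24]
  16 → side 2 (new)  [load 16/24]
  8 → side 2  [load 24/24]
  19 → side 3 (new)  [load 19/24]
  22 → side 4 (new)  [load 22/24]
  13 → side 1  [load 23/24]
  9 → side 5 (new)  [load 9/24]
  16 → side 6 (new)  [load 16/24]
  8 → side 6  [load 24/24]
  4 → side 3  [load 23/24]
  12 → side 5  [load 21/24]
  17 → side 7 (new)  [load 17/24]
  7 → side 7  [load 24/24]
  8 → side 8 (new)  [load 8/24]
8 tape sides opened.

8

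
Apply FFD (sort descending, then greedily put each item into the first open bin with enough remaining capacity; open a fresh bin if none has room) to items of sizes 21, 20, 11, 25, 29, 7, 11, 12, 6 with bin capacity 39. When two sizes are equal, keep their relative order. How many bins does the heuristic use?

4

Sorted descending: 29, 25, 21, 20, 12, 11, 11, 7, 6.
  29 → bin 1 (new)  [load 29/39]
  25 → bin 2 (new)  [load 25/39]
  21 → bin 3 (new)  [load 21/39]
  20 → bin 4 (new)  [load 20/39]
  12 → bin 2  [load 37/39]
  11 → bin 3  [load 32/39]
  11 → bin 4  [load 31/39]
  7 → bin 1  [load 36/39]
  6 → bin 3  [load 38/39]
4 bins opened.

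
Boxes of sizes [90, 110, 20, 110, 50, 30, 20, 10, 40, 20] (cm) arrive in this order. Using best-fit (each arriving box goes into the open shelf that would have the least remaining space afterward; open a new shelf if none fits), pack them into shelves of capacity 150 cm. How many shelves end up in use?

  90 → shelf 1 (new)  [load 90/150]
  110 → shelf 2 (new)  [load 110/150]
  20 → shelf 2  [load 130/150]
  110 → shelf 3 (new)  [load 110/150]
  50 → shelf 1  [load 140/150]
  30 → shelf 3  [load 140/150]
  20 → shelf 2  [load 150/150]
  10 → shelf 1  [load 150/150]
  40 → shelf 4 (new)  [load 40/150]
  20 → shelf 4  [load 60/150]
4 shelves opened.

4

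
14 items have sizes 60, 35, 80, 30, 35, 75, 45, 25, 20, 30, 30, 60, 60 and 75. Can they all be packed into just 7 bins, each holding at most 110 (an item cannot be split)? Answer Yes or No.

A valid assignment using 7 bins:
  bin 1: 80 + 30 = 110
  bin 2: 75 + 35 = 110
  bin 3: 75 + 35 = 110
  bin 4: 60 + 45 = 105
  bin 5: 60 + 30 + 20 = 110
  bin 6: 60 + 30 = 90
  bin 7: 25 = 25
Every load is within 110, so 7 bins suffice.

Yes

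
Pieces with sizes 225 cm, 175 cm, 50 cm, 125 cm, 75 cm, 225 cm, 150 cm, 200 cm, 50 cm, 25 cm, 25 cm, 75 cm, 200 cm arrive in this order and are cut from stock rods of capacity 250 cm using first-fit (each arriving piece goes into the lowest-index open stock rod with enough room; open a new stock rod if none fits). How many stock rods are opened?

7

  225 → stock rod 1 (new)  [load 225/250]
  175 → stock rod 2 (new)  [load 175/250]
  50 → stock rod 2  [load 225/250]
  125 → stock rod 3 (new)  [load 125/250]
  75 → stock rod 3  [load 200/250]
  225 → stock rod 4 (new)  [load 225/250]
  150 → stock rod 5 (new)  [load 150/250]
  200 → stock rod 6 (new)  [load 200/250]
  50 → stock rod 3  [load 250/250]
  25 → stock rod 1  [load 250/250]
  25 → stock rod 2  [load 250/250]
  75 → stock rod 5  [load 225/250]
  200 → stock rod 7 (new)  [load 200/250]
7 stock rods opened.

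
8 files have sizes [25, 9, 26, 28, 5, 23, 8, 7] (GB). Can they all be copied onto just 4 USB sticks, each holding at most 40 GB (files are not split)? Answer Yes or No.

Yes

A valid assignment using 4 USB sticks:
  USB stick 1: 28 + 9 = 37
  USB stick 2: 26 + 8 + 5 = 39
  USB stick 3: 25 + 7 = 32
  USB stick 4: 23 = 23
Every load is within 40 GB, so 4 USB sticks suffice.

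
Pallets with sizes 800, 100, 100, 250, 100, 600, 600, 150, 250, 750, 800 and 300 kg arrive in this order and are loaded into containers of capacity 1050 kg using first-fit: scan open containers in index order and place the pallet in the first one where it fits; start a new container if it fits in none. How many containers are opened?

  800 → container 1 (new)  [load 800/1050]
  100 → container 1  [load 900/1050]
  100 → container 1  [load 1000/1050]
  250 → container 2 (new)  [load 250/1050]
  100 → container 2  [load 350/1050]
  600 → container 2  [load 950/1050]
  600 → container 3 (new)  [load 600/1050]
  150 → container 3  [load 750/1050]
  250 → container 3  [load 1000/1050]
  750 → container 4 (new)  [load 750/1050]
  800 → container 5 (new)  [load 800/1050]
  300 → container 4  [load 1050/1050]
5 containers opened.

5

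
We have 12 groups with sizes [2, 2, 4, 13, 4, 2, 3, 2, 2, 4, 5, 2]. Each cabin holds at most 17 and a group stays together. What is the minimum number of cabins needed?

Total = 13 + 5 + 4 + 4 + 4 + 3 + 2 + 2 + 2 + 2 + 2 + 2 = 45.
Lower bound: ⌈45/17⌉ = 3 cabins.
A packing using 3 cabins:
  cabin 1: 13 + 4 = 17
  cabin 2: 5 + 4 + 4 + 3 = 16
  cabin 3: 2 + 2 + 2 + 2 + 2 + 2 = 12
This matches the lower bound, so 3 is optimal.

3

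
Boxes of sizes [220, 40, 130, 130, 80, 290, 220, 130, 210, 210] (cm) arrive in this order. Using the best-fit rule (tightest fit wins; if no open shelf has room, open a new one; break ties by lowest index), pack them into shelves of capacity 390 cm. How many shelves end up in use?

  220 → shelf 1 (new)  [load 220/390]
  40 → shelf 1  [load 260/390]
  130 → shelf 1  [load 390/390]
  130 → shelf 2 (new)  [load 130/390]
  80 → shelf 2  [load 210/390]
  290 → shelf 3 (new)  [load 290/390]
  220 → shelf 4 (new)  [load 220/390]
  130 → shelf 4  [load 350/390]
  210 → shelf 5 (new)  [load 210/390]
  210 → shelf 6 (new)  [load 210/390]
6 shelves opened.

6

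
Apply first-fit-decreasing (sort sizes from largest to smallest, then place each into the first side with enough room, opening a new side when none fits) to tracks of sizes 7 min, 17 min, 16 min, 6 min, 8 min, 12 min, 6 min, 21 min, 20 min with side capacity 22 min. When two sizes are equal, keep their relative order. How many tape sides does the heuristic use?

6

Sorted descending: 21, 20, 17, 16, 12, 8, 7, 6, 6.
  21 → side 1 (new)  [load 21/22]
  20 → side 2 (new)  [load 20/22]
  17 → side 3 (new)  [load 17/22]
  16 → side 4 (new)  [load 16/22]
  12 → side 5 (new)  [load 12/22]
  8 → side 5  [load 20/22]
  7 → side 6 (new)  [load 7/22]
  6 → side 4  [load 22/22]
  6 → side 6  [load 13/22]
6 tape sides opened.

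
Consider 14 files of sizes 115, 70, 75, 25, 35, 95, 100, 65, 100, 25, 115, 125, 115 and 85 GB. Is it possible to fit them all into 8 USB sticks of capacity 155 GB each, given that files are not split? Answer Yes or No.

No

Total = 1145 GB; ⌈1145/155⌉ = 8.
The bound of 8 does not rule out 8, but exhaustive search shows no assignment into 8 USB sticks of capacity 155 GB exists — the minimum is 9.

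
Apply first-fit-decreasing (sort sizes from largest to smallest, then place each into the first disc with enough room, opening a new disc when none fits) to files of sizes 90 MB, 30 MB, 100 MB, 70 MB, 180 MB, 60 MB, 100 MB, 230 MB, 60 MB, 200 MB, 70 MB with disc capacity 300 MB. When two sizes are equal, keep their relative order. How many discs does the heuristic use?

5

Sorted descending: 230, 200, 180, 100, 100, 90, 70, 70, 60, 60, 30.
  230 → disc 1 (new)  [load 230/300]
  200 → disc 2 (new)  [load 200/300]
  180 → disc 3 (new)  [load 180/300]
  100 → disc 2  [load 300/300]
  100 → disc 3  [load 280/300]
  90 → disc 4 (new)  [load 90/300]
  70 → disc 1  [load 300/300]
  70 → disc 4  [load 160/300]
  60 → disc 4  [load 220/300]
  60 → disc 4  [load 280/300]
  30 → disc 5 (new)  [load 30/300]
5 discs opened.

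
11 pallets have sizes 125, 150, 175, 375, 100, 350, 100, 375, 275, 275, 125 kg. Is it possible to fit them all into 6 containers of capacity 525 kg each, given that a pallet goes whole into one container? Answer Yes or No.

Yes

A valid assignment using 5 containers:
  container 1: 375 + 150 = 525
  container 2: 375 + 125 = 500
  container 3: 350 + 175 = 525
  container 4: 275 + 125 + 100 = 500
  container 5: 275 + 100 = 375
That uses only 5 ≤ 6, so 6 containers are enough.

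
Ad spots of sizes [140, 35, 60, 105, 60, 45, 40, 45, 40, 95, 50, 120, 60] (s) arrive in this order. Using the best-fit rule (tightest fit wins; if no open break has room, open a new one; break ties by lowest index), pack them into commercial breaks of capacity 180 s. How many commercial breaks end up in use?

6

  140 → break 1 (new)  [load 140/180]
  35 → break 1  [load 175/180]
  60 → break 2 (new)  [load 60/180]
  105 → break 2  [load 165/180]
  60 → break 3 (new)  [load 60/180]
  45 → break 3  [load 105/180]
  40 → break 3  [load 145/180]
  45 → break 4 (new)  [load 45/180]
  40 → break 4  [load 85/180]
  95 → break 4  [load 180/180]
  50 → break 5 (new)  [load 50/180]
  120 → break 5  [load 170/180]
  60 → break 6 (new)  [load 60/180]
6 commercial breaks opened.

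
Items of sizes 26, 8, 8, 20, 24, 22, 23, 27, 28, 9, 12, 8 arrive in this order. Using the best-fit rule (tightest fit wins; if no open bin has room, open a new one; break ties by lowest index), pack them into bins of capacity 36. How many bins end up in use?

  26 → bin 1 (new)  [load 26/36]
  8 → bin 1  [load 34/36]
  8 → bin 2 (new)  [load 8/36]
  20 → bin 2  [load 28/36]
  24 → bin 3 (new)  [load 24/36]
  22 → bin 4 (new)  [load 22/36]
  23 → bin 5 (new)  [load 23/36]
  27 → bin 6 (new)  [load 27/36]
  28 → bin 7 (new)  [load 28/36]
  9 → bin 6  [load 36/36]
  12 → bin 3  [load 36/36]
  8 → bin 2  [load 36/36]
7 bins opened.

7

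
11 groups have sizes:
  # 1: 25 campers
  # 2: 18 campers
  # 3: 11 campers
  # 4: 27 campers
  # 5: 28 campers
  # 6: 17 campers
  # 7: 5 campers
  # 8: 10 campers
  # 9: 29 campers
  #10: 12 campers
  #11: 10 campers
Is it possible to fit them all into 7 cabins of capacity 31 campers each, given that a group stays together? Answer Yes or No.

Yes

A valid assignment using 7 cabins:
  cabin 1: 29 = 29
  cabin 2: 28 = 28
  cabin 3: 27 = 27
  cabin 4: 25 + 5 = 30
  cabin 5: 18 + 12 = 30
  cabin 6: 17 + 11 = 28
  cabin 7: 10 + 10 = 20
Every load is within 31 campers, so 7 cabins suffice.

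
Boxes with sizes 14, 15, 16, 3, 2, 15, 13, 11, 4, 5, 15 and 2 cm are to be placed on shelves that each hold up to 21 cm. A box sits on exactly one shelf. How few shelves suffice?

Total = 16 + 15 + 15 + 15 + 14 + 13 + 11 + 5 + 4 + 3 + 2 + 2 = 115 cm.
Lower bound: ⌈115/21⌉ = 6 shelves.
Also, 7 boxes each exceed 21/2 cm, and no two of those can share a shelf, so at least 7 shelves are needed.
A packing using 7 shelves:
  shelf 1: 16 + 5 = 21
  shelf 2: 15 + 4 + 2 = 21
  shelf 3: 15 + 3 + 2 = 20
  shelf 4: 15 = 15
  shelf 5: 14 = 14
  shelf 6: 13 = 13
  shelf 7: 11 = 11
This matches the lower bound, so 7 is optimal.

7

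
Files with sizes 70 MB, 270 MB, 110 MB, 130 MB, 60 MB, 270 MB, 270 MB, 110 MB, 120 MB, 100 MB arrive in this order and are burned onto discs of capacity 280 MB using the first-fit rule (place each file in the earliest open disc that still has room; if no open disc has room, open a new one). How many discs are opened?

6

  70 → disc 1 (new)  [load 70/280]
  270 → disc 2 (new)  [load 270/280]
  110 → disc 1  [load 180/280]
  130 → disc 3 (new)  [load 130/280]
  60 → disc 1  [load 240/280]
  270 → disc 4 (new)  [load 270/280]
  270 → disc 5 (new)  [load 270/280]
  110 → disc 3  [load 240/280]
  120 → disc 6 (new)  [load 120/280]
  100 → disc 6  [load 220/280]
6 discs opened.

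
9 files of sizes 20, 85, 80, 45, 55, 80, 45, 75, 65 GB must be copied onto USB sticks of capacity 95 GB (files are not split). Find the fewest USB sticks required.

Total = 85 + 80 + 80 + 75 + 65 + 55 + 45 + 45 + 20 = 550 GB.
Lower bound: ⌈550/95⌉ = 6 USB sticks.
A packing using 7 USB sticks:
  USB stick 1: 85 = 85
  USB stick 2: 80 = 80
  USB stick 3: 80 = 80
  USB stick 4: 75 + 20 = 95
  USB stick 5: 65 = 65
  USB stick 6: 55 = 55
  USB stick 7: 45 + 45 = 90
No arrangement into 6 USB sticks stays within capacity, so 7 is optimal.

7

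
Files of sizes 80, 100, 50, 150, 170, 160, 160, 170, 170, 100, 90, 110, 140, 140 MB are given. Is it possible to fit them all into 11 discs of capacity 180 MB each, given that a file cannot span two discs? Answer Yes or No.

Total = 1790 MB; ⌈1790/180⌉ = 10.
11 files each exceed half the capacity and cannot share a disc, forcing at least 11 discs.
The bound of 11 does not rule out 11, but exhaustive search shows no assignment into 11 discs of capacity 180 MB exists — the minimum is 12.

No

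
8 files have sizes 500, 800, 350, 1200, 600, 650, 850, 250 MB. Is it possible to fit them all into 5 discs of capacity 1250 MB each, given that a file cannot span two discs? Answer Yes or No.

A valid assignment using 5 discs:
  disc 1: 1200 = 1200
  disc 2: 850 + 350 = 1200
  disc 3: 800 + 250 = 1050
  disc 4: 650 + 600 = 1250
  disc 5: 500 = 500
Every load is within 1250 MB, so 5 discs suffice.

Yes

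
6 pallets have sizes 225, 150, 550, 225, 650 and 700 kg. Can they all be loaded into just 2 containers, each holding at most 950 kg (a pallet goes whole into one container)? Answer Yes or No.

No

Total = 2500 kg; ⌈2500/950⌉ = 3.
At least 3 containers are required, but only 2 are allowed.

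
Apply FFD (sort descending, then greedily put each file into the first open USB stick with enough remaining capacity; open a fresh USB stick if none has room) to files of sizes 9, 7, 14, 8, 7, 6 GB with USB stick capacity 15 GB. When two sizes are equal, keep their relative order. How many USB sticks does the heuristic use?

Sorted descending: 14, 9, 8, 7, 7, 6.
  14 → USB stick 1 (new)  [load 14/15]
  9 → USB stick 2 (new)  [load 9/15]
  8 → USB stick 3 (new)  [load 8/15]
  7 → USB stick 3  [load 15/15]
  7 → USB stick 4 (new)  [load 7/15]
  6 → USB stick 2  [load 15/15]
4 USB sticks opened.

4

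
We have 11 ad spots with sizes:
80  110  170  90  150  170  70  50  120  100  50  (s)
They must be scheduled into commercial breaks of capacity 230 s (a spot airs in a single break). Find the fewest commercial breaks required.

Total = 170 + 170 + 150 + 120 + 110 + 100 + 90 + 80 + 70 + 50 + 50 = 1160 s.
Lower bound: ⌈1160/230⌉ = 6 commercial breaks.
A packing using 6 commercial breaks:
  break 1: 170 + 50 = 220
  break 2: 170 + 50 = 220
  break 3: 150 + 80 = 230
  break 4: 120 + 110 = 230
  break 5: 100 + 90 = 190
  break 6: 70 = 70
This matches the lower bound, so 6 is optimal.

6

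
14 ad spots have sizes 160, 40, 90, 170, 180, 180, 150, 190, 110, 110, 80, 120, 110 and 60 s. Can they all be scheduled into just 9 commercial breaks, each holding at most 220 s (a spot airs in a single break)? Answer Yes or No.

Yes

A valid assignment using 9 commercial breaks:
  break 1: 190 = 190
  break 2: 180 + 40 = 220
  break 3: 180 = 180
  break 4: 170 = 170
  break 5: 160 + 60 = 220
  break 6: 150 = 150
  break 7: 120 + 90 = 210
  break 8: 110 + 110 = 220
  break 9: 110 + 80 = 190
Every load is within 220 s, so 9 commercial breaks suffice.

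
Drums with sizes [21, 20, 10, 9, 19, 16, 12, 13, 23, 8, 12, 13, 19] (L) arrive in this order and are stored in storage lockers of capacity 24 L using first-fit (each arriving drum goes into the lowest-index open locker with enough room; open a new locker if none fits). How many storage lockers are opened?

10

  21 → locker 1 (new)  [load 21/24]
  20 → locker 2 (new)  [load 20/24]
  10 → locker 3 (new)  [load 10/24]
  9 → locker 3  [load 19/24]
  19 → locker 4 (new)  [load 19/24]
  16 → locker 5 (new)  [load 16/24]
  12 → locker 6 (new)  [load 12/24]
  13 → locker 7 (new)  [load 13/24]
  23 → locker 8 (new)  [load 23/24]
  8 → locker 5  [load 24/24]
  12 → locker 6  [load 24/24]
  13 → locker 9 (new)  [load 13/24]
  19 → locker 10 (new)  [load 19/24]
10 storage lockers opened.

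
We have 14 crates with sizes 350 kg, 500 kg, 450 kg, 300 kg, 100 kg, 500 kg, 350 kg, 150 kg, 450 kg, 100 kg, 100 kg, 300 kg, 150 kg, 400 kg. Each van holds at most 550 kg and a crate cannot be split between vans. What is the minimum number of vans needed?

Total = 500 + 500 + 450 + 450 + 400 + 350 + 350 + 300 + 300 + 150 + 150 + 100 + 100 + 100 = 4200 kg.
Lower bound: ⌈4200/550⌉ = 8 vans.
Also, 9 crates each exceed 275 kg, and no two of those can share a van, so at least 9 vans are needed.
A packing using 9 vans:
  van 1: 500 = 500
  van 2: 500 = 500
  van 3: 450 + 100 = 550
  van 4: 450 + 100 = 550
  van 5: 400 + 150 = 550
  van 6: 350 + 150 = 500
  van 7: 350 + 100 = 450
  van 8: 300 = 300
  van 9: 300 = 300
This matches the lower bound, so 9 is optimal.

9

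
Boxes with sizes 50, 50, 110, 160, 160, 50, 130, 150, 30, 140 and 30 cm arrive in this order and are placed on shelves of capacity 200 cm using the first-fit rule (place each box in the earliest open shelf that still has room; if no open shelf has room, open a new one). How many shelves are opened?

  50 → shelf 1 (new)  [load 50/200]
  50 → shelf 1  [load 100/200]
  110 → shelf 2 (new)  [load 110/200]
  160 → shelf 3 (new)  [load 160/200]
  160 → shelf 4 (new)  [load 160/200]
  50 → shelf 1  [load 150/200]
  130 → shelf 5 (new)  [load 130/200]
  150 → shelf 6 (new)  [load 150/200]
  30 → shelf 1  [load 180/200]
  140 → shelf 7 (new)  [load 140/200]
  30 → shelf 2  [load 140/200]
7 shelves opened.

7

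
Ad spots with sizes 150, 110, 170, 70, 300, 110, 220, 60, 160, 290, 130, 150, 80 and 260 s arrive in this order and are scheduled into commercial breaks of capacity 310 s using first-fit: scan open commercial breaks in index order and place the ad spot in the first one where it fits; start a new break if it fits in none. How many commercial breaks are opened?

8

  150 → break 1 (new)  [load 150/310]
  110 → break 1  [load 260/310]
  170 → break 2 (new)  [load 170/310]
  70 → break 2  [load 240/310]
  300 → break 3 (new)  [load 300/310]
  110 → break 4 (new)  [load 110/310]
  220 → break 5 (new)  [load 220/310]
  60 → break 2  [load 300/310]
  160 → break 4  [load 270/310]
  290 → break 6 (new)  [load 290/310]
  130 → break 7 (new)  [load 130/310]
  150 → break 7  [load 280/310]
  80 → break 5  [load 300/310]
  260 → break 8 (new)  [load 260/310]
8 commercial breaks opened.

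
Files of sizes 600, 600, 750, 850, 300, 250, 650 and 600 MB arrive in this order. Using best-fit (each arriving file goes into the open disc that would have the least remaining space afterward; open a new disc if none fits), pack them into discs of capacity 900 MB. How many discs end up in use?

6

  600 → disc 1 (new)  [load 600/900]
  600 → disc 2 (new)  [load 600/900]
  750 → disc 3 (new)  [load 750/900]
  850 → disc 4 (new)  [load 850/900]
  300 → disc 1  [load 900/900]
  250 → disc 2  [load 850/900]
  650 → disc 5 (new)  [load 650/900]
  600 → disc 6 (new)  [load 600/900]
6 discs opened.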